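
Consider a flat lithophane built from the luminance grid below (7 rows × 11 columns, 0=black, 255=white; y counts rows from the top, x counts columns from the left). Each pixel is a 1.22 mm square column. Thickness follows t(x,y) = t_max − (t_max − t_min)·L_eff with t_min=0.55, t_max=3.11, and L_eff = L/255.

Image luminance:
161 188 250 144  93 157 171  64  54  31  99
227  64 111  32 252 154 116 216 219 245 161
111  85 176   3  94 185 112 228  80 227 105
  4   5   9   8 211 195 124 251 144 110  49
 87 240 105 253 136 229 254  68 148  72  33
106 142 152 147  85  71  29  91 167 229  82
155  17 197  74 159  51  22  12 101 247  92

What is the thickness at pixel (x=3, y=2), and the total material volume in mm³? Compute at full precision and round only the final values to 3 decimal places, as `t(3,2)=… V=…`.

span = t_max - t_min = 3.11 - 0.55 = 2.560
L(3,2) = 3, L_eff = 3/255 = 0.011765
t(3,2) = 3.11 - 2.560·0.011765 = 3.080
Σt over all 7·11 pixels = 3603317/25500 ≈ 141.3065490
V = pitch²·Σt = 1.22²·3603317/25500 = 210.321

t(3,2)=3.080 V=210.321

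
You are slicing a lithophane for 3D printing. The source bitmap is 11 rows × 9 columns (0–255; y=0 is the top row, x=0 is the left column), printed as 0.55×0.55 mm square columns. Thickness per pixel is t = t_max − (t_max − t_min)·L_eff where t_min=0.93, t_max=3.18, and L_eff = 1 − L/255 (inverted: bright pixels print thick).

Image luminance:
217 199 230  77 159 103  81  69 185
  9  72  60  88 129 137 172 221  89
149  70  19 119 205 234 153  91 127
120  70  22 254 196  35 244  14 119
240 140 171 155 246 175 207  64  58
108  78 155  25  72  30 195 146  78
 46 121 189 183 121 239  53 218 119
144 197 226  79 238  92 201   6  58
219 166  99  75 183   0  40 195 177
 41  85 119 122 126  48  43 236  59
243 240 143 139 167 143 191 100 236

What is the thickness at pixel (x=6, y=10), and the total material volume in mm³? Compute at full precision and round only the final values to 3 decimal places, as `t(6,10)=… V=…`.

t(6,10)=2.615 V=62.672

span = t_max - t_min = 3.18 - 0.93 = 2.250
L(6,10) = 191, L_eff = 1 - 191/255 = 0.250980 (inverted)
t(6,10) = 3.18 - 2.250·0.250980 = 2.615
Σt over all 11·9 pixels = 352209/1700 ≈ 207.1817647
V = pitch²·Σt = 0.55²·352209/1700 = 62.672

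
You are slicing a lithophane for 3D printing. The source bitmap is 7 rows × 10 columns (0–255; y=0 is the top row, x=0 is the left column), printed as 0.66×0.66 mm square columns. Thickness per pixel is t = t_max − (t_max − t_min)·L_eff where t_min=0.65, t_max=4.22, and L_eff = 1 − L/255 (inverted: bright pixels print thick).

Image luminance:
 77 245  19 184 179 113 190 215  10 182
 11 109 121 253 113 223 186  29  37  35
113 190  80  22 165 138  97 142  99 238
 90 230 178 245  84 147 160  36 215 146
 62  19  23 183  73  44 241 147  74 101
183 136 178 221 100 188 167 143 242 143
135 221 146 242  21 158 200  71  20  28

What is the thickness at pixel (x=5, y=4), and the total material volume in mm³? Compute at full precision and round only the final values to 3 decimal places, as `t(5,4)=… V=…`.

span = t_max - t_min = 4.22 - 0.65 = 3.570
L(5,4) = 44, L_eff = 1 - 44/255 = 0.827451 (inverted)
t(5,4) = 4.22 - 3.570·0.827451 = 1.266
Σt over all 7·10 pixels = 175.084
V = pitch²·Σt = 0.66²·175.084 = 76.267

t(5,4)=1.266 V=76.267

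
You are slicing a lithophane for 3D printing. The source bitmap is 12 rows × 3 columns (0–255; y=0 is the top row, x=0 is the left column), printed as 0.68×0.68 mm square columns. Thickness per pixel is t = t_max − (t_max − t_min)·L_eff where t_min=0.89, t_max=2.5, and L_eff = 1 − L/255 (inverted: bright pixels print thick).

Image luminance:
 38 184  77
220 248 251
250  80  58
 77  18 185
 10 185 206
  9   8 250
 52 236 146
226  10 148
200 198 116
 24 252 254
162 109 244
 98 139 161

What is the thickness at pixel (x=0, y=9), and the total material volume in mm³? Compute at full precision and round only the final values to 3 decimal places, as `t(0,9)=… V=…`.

span = t_max - t_min = 2.5 - 0.89 = 1.610
L(0,9) = 24, L_eff = 1 - 24/255 = 0.905882 (inverted)
t(0,9) = 2.5 - 1.610·0.905882 = 1.042
Σt over all 12·3 pixels = 1642789/25500 ≈ 64.4230980
V = pitch²·Σt = 0.68²·1642789/25500 = 29.789

t(0,9)=1.042 V=29.789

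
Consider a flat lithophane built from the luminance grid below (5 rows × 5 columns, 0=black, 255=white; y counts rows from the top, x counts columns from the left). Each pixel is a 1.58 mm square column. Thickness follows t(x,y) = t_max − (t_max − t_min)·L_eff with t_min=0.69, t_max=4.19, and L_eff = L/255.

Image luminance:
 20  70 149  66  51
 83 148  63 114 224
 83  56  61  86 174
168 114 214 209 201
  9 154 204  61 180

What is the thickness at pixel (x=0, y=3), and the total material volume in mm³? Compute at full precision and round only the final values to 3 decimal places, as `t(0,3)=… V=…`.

span = t_max - t_min = 4.19 - 0.69 = 3.500
L(0,3) = 168, L_eff = 168/255 = 0.658824
t(0,3) = 4.19 - 3.500·0.658824 = 1.884
Σt over all 5·5 pixels = 65377/1020 ≈ 64.0950980
V = pitch²·Σt = 1.58²·65377/1020 = 160.007

t(0,3)=1.884 V=160.007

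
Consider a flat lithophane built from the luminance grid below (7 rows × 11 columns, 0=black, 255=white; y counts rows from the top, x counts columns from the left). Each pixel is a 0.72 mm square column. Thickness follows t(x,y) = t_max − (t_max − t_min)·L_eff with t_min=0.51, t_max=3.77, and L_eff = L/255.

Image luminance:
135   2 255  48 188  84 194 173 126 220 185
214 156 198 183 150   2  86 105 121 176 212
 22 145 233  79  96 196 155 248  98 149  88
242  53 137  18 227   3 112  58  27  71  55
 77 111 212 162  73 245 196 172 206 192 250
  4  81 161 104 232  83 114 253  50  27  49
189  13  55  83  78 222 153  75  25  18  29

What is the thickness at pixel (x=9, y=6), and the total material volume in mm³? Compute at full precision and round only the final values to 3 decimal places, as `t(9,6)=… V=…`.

t(9,6)=3.540 V=86.075

span = t_max - t_min = 3.77 - 0.51 = 3.260
L(9,6) = 18, L_eff = 18/255 = 0.070588
t(9,6) = 3.77 - 3.260·0.070588 = 3.540
Σt over all 7·11 pixels = 4234001/25500 ≈ 166.0392549
V = pitch²·Σt = 0.72²·4234001/25500 = 86.075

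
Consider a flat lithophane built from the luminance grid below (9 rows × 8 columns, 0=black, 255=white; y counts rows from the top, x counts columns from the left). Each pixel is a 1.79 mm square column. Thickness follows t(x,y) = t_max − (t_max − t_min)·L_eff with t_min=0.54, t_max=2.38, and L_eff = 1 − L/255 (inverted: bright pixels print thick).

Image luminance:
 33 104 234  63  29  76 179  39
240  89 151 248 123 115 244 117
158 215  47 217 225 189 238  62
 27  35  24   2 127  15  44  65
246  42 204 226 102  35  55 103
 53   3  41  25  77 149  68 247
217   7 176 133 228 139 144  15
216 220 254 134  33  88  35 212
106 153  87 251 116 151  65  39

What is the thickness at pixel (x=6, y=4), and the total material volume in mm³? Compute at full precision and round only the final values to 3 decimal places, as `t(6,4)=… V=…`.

t(6,4)=0.937 V=325.001

span = t_max - t_min = 2.38 - 0.54 = 1.840
L(6,4) = 55, L_eff = 1 - 55/255 = 0.784314 (inverted)
t(6,4) = 2.38 - 1.840·0.784314 = 0.937
Σt over all 9·8 pixels = 646634/6375 ≈ 101.4327843
V = pitch²·Σt = 1.79²·646634/6375 = 325.001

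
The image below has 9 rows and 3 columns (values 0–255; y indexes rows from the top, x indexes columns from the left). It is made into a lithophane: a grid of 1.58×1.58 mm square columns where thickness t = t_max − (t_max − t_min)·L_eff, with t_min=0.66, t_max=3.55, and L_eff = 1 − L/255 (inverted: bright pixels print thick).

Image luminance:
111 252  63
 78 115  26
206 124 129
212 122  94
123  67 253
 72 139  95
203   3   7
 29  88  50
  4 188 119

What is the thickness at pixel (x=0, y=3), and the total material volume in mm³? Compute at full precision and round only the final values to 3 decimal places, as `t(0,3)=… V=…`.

span = t_max - t_min = 3.55 - 0.66 = 2.890
L(0,3) = 212, L_eff = 1 - 212/255 = 0.168627 (inverted)
t(0,3) = 3.55 - 2.890·0.168627 = 3.063
Σt over all 9·3 pixels = 38627/750 ≈ 51.5026667
V = pitch²·Σt = 1.58²·38627/750 = 128.571

t(0,3)=3.063 V=128.571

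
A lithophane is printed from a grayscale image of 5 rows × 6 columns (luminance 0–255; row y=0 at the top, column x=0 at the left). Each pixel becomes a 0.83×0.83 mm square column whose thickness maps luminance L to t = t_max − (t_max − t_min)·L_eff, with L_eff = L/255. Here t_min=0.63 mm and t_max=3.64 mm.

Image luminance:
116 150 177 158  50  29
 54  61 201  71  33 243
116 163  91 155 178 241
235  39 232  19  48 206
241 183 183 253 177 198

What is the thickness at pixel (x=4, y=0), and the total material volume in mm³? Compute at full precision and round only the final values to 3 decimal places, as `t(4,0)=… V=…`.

t(4,0)=3.050 V=40.253

span = t_max - t_min = 3.64 - 0.63 = 3.010
L(4,0) = 50, L_eff = 50/255 = 0.196078
t(4,0) = 3.64 - 3.010·0.196078 = 3.050
Σt over all 5·6 pixels = 87647/1500 ≈ 58.4313333
V = pitch²·Σt = 0.83²·87647/1500 = 40.253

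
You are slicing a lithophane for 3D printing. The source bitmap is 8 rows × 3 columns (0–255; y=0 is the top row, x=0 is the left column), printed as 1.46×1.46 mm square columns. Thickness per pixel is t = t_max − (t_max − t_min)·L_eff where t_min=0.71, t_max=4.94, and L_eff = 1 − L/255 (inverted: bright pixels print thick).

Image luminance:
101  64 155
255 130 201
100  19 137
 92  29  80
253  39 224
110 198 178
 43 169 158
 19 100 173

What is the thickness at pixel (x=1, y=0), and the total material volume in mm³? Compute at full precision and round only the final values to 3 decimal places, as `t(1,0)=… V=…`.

span = t_max - t_min = 4.94 - 0.71 = 4.230
L(1,0) = 64, L_eff = 1 - 64/255 = 0.749020 (inverted)
t(1,0) = 4.94 - 4.230·0.749020 = 1.772
Σt over all 8·3 pixels = 571647/8500 ≈ 67.2525882
V = pitch²·Σt = 1.46²·571647/8500 = 143.356

t(1,0)=1.772 V=143.356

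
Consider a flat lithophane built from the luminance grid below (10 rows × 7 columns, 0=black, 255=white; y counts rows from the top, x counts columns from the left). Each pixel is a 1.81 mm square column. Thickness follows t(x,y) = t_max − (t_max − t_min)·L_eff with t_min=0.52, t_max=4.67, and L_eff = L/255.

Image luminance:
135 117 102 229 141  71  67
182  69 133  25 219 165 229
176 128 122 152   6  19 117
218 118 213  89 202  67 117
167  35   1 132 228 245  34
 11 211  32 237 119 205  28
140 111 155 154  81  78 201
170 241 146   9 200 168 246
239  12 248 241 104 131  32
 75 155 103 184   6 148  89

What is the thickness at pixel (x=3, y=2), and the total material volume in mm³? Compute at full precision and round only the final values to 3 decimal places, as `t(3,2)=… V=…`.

span = t_max - t_min = 4.67 - 0.52 = 4.150
L(3,2) = 152, L_eff = 152/255 = 0.596078
t(3,2) = 4.67 - 4.150·0.596078 = 2.196
Σt over all 10·7 pixels = 177.5
V = pitch²·Σt = 1.81²·177.5 = 581.508

t(3,2)=2.196 V=581.508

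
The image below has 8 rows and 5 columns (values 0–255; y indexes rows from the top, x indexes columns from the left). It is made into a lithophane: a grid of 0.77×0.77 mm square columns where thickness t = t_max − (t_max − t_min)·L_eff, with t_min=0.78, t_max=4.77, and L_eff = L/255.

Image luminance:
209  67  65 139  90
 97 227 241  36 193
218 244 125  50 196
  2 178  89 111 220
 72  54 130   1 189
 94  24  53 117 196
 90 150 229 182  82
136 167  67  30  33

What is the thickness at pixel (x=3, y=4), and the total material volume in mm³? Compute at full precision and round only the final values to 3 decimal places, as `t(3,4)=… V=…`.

t(3,4)=4.754 V=67.732

span = t_max - t_min = 4.77 - 0.78 = 3.990
L(3,4) = 1, L_eff = 1/255 = 0.003922
t(3,4) = 4.77 - 3.990·0.003922 = 4.754
Σt over all 8·5 pixels = 971031/8500 ≈ 114.2389412
V = pitch²·Σt = 0.77²·971031/8500 = 67.732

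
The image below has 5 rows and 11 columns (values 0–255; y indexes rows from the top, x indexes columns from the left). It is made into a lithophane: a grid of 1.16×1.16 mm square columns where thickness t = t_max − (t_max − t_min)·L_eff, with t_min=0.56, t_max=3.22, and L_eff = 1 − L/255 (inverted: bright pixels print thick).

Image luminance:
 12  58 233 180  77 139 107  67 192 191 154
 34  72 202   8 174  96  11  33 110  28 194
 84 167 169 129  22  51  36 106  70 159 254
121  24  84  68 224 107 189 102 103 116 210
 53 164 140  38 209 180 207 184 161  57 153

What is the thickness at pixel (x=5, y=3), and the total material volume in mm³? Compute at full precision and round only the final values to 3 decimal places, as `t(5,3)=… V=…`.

t(5,3)=1.676 V=132.864

span = t_max - t_min = 3.22 - 0.56 = 2.660
L(5,3) = 107, L_eff = 1 - 107/255 = 0.580392 (inverted)
t(5,3) = 3.22 - 2.660·0.580392 = 1.676
Σt over all 5·11 pixels = 419643/4250 ≈ 98.7395294
V = pitch²·Σt = 1.16²·419643/4250 = 132.864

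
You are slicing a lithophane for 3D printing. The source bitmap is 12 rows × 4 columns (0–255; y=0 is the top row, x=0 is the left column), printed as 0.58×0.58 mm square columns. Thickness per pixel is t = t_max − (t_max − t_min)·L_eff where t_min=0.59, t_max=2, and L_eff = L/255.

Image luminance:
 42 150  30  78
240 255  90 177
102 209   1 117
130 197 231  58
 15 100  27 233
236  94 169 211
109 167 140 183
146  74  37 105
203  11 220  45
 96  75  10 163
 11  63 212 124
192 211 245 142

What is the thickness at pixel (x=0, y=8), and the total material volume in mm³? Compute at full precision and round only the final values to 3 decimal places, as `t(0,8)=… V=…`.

span = t_max - t_min = 2 - 0.59 = 1.410
L(0,8) = 203, L_eff = 203/255 = 0.796078
t(0,8) = 2 - 1.410·0.796078 = 0.878
Σt over all 12·4 pixels = 131432/2125 ≈ 61.8503529
V = pitch²·Σt = 0.58²·131432/2125 = 20.806

t(0,8)=0.878 V=20.806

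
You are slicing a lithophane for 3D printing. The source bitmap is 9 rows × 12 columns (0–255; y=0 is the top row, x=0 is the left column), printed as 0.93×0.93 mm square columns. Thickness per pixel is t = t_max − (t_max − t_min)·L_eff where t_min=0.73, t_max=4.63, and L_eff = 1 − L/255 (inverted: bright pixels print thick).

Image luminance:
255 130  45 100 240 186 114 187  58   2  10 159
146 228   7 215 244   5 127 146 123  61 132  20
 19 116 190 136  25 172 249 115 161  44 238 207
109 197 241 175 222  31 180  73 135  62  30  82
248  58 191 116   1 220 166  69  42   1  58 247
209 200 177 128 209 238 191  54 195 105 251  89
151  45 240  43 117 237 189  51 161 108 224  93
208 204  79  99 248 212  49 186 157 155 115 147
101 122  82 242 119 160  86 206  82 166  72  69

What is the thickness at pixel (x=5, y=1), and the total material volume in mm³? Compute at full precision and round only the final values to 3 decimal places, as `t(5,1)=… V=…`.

span = t_max - t_min = 4.63 - 0.73 = 3.900
L(5,1) = 5, L_eff = 1 - 5/255 = 0.980392 (inverted)
t(5,1) = 4.63 - 3.900·0.980392 = 0.806
Σt over all 9·12 pixels = 302.7
V = pitch²·Σt = 0.93²·302.7 = 261.805

t(5,1)=0.806 V=261.805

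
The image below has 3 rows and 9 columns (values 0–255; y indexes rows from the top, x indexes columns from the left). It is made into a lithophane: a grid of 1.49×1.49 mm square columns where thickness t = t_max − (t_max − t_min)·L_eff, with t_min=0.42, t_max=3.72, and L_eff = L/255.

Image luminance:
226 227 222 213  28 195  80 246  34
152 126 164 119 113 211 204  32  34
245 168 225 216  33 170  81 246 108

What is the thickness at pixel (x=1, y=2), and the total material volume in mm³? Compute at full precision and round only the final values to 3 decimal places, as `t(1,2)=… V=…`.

t(1,2)=1.546 V=104.674

span = t_max - t_min = 3.72 - 0.42 = 3.300
L(1,2) = 168, L_eff = 168/255 = 0.658824
t(1,2) = 3.72 - 3.300·0.658824 = 1.546
Σt over all 3·9 pixels = 20038/425 ≈ 47.1482353
V = pitch²·Σt = 1.49²·20038/425 = 104.674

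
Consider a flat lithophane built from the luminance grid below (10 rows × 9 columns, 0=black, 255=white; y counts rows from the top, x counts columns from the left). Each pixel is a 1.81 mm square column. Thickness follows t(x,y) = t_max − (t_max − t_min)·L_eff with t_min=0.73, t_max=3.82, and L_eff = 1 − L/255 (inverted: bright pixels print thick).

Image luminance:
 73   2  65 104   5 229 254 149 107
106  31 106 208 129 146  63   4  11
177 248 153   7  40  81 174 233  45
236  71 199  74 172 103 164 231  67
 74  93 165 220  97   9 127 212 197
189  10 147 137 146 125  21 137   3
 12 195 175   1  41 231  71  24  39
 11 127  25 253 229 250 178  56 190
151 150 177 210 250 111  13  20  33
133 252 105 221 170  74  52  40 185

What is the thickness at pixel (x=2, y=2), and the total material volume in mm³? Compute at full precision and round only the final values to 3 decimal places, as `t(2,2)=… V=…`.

t(2,2)=2.584 V=645.216

span = t_max - t_min = 3.82 - 0.73 = 3.090
L(2,2) = 153, L_eff = 1 - 153/255 = 0.400000 (inverted)
t(2,2) = 3.82 - 3.090·0.400000 = 2.584
Σt over all 10·9 pixels = 1674043/8500 ≈ 196.9462353
V = pitch²·Σt = 1.81²·1674043/8500 = 645.216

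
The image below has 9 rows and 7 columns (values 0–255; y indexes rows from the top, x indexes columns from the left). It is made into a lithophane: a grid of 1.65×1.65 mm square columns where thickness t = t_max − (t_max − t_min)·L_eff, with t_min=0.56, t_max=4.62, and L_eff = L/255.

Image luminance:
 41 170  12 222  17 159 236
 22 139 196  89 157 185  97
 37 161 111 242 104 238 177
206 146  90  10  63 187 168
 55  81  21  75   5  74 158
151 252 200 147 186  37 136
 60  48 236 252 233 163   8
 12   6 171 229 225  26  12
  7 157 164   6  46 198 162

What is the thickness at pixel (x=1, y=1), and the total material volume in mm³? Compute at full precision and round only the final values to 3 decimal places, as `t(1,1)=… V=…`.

t(1,1)=2.407 V=459.467

span = t_max - t_min = 4.62 - 0.56 = 4.060
L(1,1) = 139, L_eff = 139/255 = 0.545098
t(1,1) = 4.62 - 4.060·0.545098 = 2.407
Σt over all 9·7 pixels = 1075886/6375 ≈ 168.7664314
V = pitch²·Σt = 1.65²·1075886/6375 = 459.467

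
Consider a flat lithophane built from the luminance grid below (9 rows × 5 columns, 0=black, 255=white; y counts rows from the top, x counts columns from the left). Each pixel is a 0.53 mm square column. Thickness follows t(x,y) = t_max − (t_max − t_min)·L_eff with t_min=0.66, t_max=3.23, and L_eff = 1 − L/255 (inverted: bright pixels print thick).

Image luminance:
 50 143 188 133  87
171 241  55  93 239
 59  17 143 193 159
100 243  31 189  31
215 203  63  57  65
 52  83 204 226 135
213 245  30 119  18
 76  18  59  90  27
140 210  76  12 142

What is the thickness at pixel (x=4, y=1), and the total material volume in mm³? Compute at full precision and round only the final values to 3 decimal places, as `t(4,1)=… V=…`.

t(4,1)=3.069 V=23.469

span = t_max - t_min = 3.23 - 0.66 = 2.570
L(4,1) = 239, L_eff = 1 - 239/255 = 0.062745 (inverted)
t(4,1) = 3.23 - 2.570·0.062745 = 3.069
Σt over all 9·5 pixels = 710167/8500 ≈ 83.5490588
V = pitch²·Σt = 0.53²·710167/8500 = 23.469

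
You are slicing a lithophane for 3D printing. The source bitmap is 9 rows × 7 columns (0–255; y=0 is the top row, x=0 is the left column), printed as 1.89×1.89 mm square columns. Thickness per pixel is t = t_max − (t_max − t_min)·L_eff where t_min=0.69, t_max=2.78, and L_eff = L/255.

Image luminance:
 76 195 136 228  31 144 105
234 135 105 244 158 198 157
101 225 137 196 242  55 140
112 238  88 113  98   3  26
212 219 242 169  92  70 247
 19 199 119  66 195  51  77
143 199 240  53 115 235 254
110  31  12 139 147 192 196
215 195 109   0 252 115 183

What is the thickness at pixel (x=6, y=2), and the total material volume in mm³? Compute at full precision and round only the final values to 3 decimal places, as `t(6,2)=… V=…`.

span = t_max - t_min = 2.78 - 0.69 = 2.090
L(6,2) = 140, L_eff = 140/255 = 0.549020
t(6,2) = 2.78 - 2.090·0.549020 = 1.633
Σt over all 9·7 pixels = 1289191/12750 ≈ 101.1130196
V = pitch²·Σt = 1.89²·1289191/12750 = 361.186

t(6,2)=1.633 V=361.186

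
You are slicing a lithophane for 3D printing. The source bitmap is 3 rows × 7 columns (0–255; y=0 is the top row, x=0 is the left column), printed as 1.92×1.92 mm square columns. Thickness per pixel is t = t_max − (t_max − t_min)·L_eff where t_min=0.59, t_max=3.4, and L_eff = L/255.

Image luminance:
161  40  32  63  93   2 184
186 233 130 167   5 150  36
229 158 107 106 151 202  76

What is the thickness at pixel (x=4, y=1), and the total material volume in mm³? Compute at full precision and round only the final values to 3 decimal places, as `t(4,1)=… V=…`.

span = t_max - t_min = 3.4 - 0.59 = 2.810
L(4,1) = 5, L_eff = 5/255 = 0.019608
t(4,1) = 3.4 - 2.810·0.019608 = 3.345
Σt over all 3·7 pixels = 371703/8500 ≈ 43.7297647
V = pitch²·Σt = 1.92²·371703/8500 = 161.205

t(4,1)=3.345 V=161.205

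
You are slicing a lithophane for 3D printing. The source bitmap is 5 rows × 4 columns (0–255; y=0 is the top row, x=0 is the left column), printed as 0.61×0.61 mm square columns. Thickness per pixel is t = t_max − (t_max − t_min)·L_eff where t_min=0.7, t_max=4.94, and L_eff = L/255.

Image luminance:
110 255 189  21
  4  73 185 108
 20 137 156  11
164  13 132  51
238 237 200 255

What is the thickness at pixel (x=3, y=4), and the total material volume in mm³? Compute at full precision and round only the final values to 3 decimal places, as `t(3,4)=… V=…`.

t(3,4)=0.700 V=20.931

span = t_max - t_min = 4.94 - 0.7 = 4.240
L(3,4) = 255, L_eff = 255/255 = 1.000000
t(3,4) = 4.94 - 4.240·1.000000 = 0.700
Σt over all 5·4 pixels = 119532/2125 ≈ 56.2503529
V = pitch²·Σt = 0.61²·119532/2125 = 20.931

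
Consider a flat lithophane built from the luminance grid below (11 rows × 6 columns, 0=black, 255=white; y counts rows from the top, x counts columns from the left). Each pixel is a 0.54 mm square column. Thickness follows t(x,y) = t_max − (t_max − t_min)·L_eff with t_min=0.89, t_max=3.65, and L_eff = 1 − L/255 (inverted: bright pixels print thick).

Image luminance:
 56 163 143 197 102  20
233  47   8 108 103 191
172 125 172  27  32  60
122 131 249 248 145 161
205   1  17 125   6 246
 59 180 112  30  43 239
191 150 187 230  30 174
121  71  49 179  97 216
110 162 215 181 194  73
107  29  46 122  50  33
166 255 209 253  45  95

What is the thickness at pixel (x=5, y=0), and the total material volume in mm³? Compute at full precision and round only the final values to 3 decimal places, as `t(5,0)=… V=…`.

span = t_max - t_min = 3.65 - 0.89 = 2.760
L(5,0) = 20, L_eff = 1 - 20/255 = 0.921569 (inverted)
t(5,0) = 3.65 - 2.760·0.921569 = 1.106
Σt over all 11·6 pixels = 632273/4250 ≈ 148.7701176
V = pitch²·Σt = 0.54²·632273/4250 = 43.381

t(5,0)=1.106 V=43.381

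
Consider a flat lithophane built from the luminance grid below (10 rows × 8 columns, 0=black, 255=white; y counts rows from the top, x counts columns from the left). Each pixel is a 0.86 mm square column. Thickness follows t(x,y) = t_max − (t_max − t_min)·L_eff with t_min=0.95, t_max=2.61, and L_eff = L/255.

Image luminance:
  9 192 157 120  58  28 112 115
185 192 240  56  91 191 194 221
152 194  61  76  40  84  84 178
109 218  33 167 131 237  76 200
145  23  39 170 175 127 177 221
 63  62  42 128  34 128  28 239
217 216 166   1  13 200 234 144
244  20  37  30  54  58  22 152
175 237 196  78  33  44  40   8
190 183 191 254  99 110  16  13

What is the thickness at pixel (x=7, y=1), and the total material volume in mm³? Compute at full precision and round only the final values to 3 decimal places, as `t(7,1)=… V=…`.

span = t_max - t_min = 2.61 - 0.95 = 1.660
L(7,1) = 221, L_eff = 221/255 = 0.866667
t(7,1) = 2.61 - 1.660·0.866667 = 1.171
Σt over all 10·8 pixels = 1859009/12750 ≈ 145.8046275
V = pitch²·Σt = 0.86²·1859009/12750 = 107.837

t(7,1)=1.171 V=107.837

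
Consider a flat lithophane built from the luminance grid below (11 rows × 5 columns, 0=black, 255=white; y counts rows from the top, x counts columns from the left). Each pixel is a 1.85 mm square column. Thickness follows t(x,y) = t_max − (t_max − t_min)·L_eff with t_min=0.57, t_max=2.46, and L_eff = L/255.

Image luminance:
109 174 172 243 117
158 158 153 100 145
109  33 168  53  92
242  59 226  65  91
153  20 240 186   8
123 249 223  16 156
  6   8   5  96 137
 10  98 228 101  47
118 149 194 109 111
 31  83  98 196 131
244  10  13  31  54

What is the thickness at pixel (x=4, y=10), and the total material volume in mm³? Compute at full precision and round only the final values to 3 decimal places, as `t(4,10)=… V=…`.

t(4,10)=2.060 V=302.011

span = t_max - t_min = 2.46 - 0.57 = 1.890
L(4,10) = 54, L_eff = 54/255 = 0.211765
t(4,10) = 2.46 - 1.890·0.211765 = 2.060
Σt over all 11·5 pixels = 750063/8500 ≈ 88.2427059
V = pitch²·Σt = 1.85²·750063/8500 = 302.011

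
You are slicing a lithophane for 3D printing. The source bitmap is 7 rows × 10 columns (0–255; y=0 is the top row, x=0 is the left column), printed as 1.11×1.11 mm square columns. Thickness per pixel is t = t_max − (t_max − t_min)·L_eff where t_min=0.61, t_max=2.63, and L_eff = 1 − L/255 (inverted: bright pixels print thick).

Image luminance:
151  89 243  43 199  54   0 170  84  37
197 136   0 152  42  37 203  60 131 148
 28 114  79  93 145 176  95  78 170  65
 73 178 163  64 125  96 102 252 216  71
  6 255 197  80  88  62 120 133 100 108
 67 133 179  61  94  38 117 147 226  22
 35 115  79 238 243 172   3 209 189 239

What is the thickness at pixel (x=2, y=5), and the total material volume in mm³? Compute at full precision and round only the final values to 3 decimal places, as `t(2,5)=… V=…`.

t(2,5)=2.028 V=133.757

span = t_max - t_min = 2.63 - 0.61 = 2.020
L(2,5) = 179, L_eff = 1 - 179/255 = 0.298039 (inverted)
t(2,5) = 2.63 - 2.020·0.298039 = 2.028
Σt over all 7·10 pixels = 1384139/12750 ≈ 108.5599216
V = pitch²·Σt = 1.11²·1384139/12750 = 133.757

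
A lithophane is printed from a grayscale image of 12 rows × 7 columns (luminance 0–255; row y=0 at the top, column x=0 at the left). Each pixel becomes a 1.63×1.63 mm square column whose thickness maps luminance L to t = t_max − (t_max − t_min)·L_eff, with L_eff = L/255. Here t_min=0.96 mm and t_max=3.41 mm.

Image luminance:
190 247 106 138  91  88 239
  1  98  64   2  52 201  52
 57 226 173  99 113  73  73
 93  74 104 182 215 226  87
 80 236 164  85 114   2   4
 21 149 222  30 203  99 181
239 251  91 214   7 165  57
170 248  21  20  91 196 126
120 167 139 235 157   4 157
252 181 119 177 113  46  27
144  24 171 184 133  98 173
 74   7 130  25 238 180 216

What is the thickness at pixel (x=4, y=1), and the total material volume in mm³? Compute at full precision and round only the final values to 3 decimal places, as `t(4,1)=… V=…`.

span = t_max - t_min = 3.41 - 0.96 = 2.450
L(4,1) = 52, L_eff = 52/255 = 0.203922
t(4,1) = 3.41 - 2.450·0.203922 = 2.910
Σt over all 12·7 pixels = 188867/1020 ≈ 185.1637255
V = pitch²·Σt = 1.63²·188867/1020 = 491.962

t(4,1)=2.910 V=491.962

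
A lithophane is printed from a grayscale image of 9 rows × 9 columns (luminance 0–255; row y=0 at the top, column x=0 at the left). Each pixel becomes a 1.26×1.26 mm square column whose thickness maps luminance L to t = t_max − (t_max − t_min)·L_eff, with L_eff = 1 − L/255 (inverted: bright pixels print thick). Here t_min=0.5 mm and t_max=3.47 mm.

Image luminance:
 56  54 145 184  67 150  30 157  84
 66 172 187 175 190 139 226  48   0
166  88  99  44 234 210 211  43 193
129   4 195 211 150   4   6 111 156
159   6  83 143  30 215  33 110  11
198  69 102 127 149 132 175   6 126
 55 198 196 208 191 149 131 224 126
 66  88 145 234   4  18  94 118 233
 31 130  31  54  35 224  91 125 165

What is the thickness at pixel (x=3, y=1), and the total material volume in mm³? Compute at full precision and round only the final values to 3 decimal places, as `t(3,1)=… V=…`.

t(3,1)=2.538 V=242.217

span = t_max - t_min = 3.47 - 0.5 = 2.970
L(3,1) = 175, L_eff = 1 - 175/255 = 0.313725 (inverted)
t(3,1) = 3.47 - 2.970·0.313725 = 2.538
Σt over all 9·9 pixels = 152.568
V = pitch²·Σt = 1.26²·152.568 = 242.217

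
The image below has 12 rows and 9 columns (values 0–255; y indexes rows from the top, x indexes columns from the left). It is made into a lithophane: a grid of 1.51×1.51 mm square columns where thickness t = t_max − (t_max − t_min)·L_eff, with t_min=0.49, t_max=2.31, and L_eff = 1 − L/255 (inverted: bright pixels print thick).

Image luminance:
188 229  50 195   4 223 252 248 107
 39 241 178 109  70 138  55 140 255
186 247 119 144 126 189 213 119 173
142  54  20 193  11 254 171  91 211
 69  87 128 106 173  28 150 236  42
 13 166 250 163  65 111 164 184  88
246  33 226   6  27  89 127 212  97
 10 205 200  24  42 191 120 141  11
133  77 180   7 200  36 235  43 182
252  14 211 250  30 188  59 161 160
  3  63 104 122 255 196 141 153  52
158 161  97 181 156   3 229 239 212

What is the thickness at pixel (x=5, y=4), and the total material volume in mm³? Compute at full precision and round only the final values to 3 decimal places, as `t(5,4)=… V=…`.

t(5,4)=0.690 V=357.558

span = t_max - t_min = 2.31 - 0.49 = 1.820
L(5,4) = 28, L_eff = 1 - 28/255 = 0.890196 (inverted)
t(5,4) = 2.31 - 1.820·0.890196 = 0.690
Σt over all 12·9 pixels = 1999417/12750 ≈ 156.8170196
V = pitch²·Σt = 1.51²·1999417/12750 = 357.558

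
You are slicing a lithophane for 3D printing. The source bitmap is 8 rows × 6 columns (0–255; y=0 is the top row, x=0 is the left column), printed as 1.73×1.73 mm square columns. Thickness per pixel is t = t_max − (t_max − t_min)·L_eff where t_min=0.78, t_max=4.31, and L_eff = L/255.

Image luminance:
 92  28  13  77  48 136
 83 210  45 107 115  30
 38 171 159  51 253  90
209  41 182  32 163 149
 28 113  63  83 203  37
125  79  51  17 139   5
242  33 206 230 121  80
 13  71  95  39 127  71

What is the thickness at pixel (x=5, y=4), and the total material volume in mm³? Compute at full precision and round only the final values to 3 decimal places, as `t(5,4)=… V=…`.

span = t_max - t_min = 4.31 - 0.78 = 3.530
L(5,4) = 37, L_eff = 37/255 = 0.145098
t(5,4) = 4.31 - 3.530·0.145098 = 3.798
Σt over all 8·6 pixels = 3583511/25500 ≈ 140.5298431
V = pitch²·Σt = 1.73²·3583511/25500 = 420.592

t(5,4)=3.798 V=420.592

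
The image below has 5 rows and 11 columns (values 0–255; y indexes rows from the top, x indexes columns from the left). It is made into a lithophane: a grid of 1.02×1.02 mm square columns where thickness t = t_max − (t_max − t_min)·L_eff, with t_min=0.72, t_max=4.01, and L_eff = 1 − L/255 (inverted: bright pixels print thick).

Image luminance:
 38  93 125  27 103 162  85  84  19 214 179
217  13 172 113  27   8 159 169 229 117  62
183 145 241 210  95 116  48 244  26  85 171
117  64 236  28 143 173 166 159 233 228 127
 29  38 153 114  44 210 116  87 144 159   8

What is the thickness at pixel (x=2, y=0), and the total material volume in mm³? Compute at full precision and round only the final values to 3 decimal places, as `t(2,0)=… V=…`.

span = t_max - t_min = 4.01 - 0.72 = 3.290
L(2,0) = 125, L_eff = 1 - 125/255 = 0.509804 (inverted)
t(2,0) = 4.01 - 3.290·0.509804 = 2.333
Σt over all 5·11 pixels = 646439/5100 ≈ 126.7527451
V = pitch²·Σt = 1.02²·646439/5100 = 131.874

t(2,0)=2.333 V=131.874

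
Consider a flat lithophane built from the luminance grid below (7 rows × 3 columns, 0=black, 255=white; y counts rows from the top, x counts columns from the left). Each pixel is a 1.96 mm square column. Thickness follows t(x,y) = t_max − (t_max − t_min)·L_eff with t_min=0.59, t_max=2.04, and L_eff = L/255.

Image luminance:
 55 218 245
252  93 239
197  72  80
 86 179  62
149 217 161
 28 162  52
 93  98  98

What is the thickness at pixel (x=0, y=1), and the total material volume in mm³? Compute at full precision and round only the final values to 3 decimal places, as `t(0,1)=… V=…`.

t(0,1)=0.607 V=102.623

span = t_max - t_min = 2.04 - 0.59 = 1.450
L(0,1) = 252, L_eff = 252/255 = 0.988235
t(0,1) = 2.04 - 1.450·0.988235 = 0.607
Σt over all 7·3 pixels = 6812/255 ≈ 26.7137255
V = pitch²·Σt = 1.96²·6812/255 = 102.623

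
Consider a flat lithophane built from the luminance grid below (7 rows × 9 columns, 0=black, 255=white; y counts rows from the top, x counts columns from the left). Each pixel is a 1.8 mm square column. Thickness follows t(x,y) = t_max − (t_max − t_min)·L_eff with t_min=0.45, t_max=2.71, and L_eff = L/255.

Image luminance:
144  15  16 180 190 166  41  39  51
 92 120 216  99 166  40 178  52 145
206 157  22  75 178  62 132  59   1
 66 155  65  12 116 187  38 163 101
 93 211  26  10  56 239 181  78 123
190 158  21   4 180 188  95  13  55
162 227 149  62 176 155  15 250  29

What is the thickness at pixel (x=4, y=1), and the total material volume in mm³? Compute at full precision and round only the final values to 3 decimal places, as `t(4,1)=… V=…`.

span = t_max - t_min = 2.71 - 0.45 = 2.260
L(4,1) = 166, L_eff = 166/255 = 0.650980
t(4,1) = 2.71 - 2.260·0.650980 = 1.239
Σt over all 7·9 pixels = 932083/8500 ≈ 109.6568235
V = pitch²·Σt = 1.8²·932083/8500 = 355.288

t(4,1)=1.239 V=355.288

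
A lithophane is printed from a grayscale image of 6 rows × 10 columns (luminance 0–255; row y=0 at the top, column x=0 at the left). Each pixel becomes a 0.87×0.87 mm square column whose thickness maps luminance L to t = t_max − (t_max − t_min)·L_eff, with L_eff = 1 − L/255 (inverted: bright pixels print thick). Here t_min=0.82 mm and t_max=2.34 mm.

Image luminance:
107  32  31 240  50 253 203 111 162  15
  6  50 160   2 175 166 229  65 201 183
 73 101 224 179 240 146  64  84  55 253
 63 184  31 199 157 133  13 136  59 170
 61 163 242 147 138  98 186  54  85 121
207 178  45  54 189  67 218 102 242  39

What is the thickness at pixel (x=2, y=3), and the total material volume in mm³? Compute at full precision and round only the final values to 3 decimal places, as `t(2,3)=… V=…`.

span = t_max - t_min = 2.34 - 0.82 = 1.520
L(2,3) = 31, L_eff = 1 - 31/255 = 0.878431 (inverted)
t(2,3) = 2.34 - 1.520·0.878431 = 1.005
Σt over all 6·10 pixels = 201336/2125 ≈ 94.7463529
V = pitch²·Σt = 0.87²·201336/2125 = 71.714

t(2,3)=1.005 V=71.714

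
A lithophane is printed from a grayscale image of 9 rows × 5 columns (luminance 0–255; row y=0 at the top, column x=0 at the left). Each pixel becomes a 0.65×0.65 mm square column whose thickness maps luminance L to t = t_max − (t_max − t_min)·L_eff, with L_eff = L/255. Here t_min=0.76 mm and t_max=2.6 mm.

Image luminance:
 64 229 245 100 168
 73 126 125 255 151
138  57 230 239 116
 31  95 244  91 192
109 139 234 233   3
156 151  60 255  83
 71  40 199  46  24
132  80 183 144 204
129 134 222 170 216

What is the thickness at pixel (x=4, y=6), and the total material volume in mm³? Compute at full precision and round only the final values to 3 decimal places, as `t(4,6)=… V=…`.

t(4,6)=2.427 V=29.964

span = t_max - t_min = 2.6 - 0.76 = 1.840
L(4,6) = 24, L_eff = 24/255 = 0.094118
t(4,6) = 2.6 - 1.840·0.094118 = 2.427
Σt over all 9·5 pixels = 452119/6375 ≈ 70.9206275
V = pitch²·Σt = 0.65²·452119/6375 = 29.964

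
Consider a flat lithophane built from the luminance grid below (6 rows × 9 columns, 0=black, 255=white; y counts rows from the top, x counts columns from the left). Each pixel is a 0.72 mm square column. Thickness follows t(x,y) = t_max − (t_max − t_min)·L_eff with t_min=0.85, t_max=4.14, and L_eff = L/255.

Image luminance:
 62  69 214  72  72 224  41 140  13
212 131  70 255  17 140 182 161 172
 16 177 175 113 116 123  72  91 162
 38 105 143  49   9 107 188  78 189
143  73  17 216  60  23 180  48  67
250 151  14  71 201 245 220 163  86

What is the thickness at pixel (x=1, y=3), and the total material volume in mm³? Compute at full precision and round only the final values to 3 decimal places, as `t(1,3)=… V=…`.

span = t_max - t_min = 4.14 - 0.85 = 3.290
L(1,3) = 105, L_eff = 105/255 = 0.411765
t(1,3) = 4.14 - 3.290·0.411765 = 2.785
Σt over all 6·9 pixels = 140.652
V = pitch²·Σt = 0.72²·140.652 = 72.914

t(1,3)=2.785 V=72.914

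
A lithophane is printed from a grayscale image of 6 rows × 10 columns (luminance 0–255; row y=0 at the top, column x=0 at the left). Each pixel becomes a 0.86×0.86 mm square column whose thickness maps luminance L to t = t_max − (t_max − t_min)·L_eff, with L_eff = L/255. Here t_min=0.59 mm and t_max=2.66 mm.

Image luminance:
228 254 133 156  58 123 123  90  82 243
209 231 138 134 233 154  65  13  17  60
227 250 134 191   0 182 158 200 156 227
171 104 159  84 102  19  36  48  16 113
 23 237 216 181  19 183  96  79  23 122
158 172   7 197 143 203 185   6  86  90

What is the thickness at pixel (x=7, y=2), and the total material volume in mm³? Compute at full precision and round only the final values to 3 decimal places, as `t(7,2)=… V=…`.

t(7,2)=1.036 V=71.529

span = t_max - t_min = 2.66 - 0.59 = 2.070
L(7,2) = 200, L_eff = 200/255 = 0.784314
t(7,2) = 2.66 - 2.070·0.784314 = 1.036
Σt over all 6·10 pixels = 822057/8500 ≈ 96.7125882
V = pitch²·Σt = 0.86²·822057/8500 = 71.529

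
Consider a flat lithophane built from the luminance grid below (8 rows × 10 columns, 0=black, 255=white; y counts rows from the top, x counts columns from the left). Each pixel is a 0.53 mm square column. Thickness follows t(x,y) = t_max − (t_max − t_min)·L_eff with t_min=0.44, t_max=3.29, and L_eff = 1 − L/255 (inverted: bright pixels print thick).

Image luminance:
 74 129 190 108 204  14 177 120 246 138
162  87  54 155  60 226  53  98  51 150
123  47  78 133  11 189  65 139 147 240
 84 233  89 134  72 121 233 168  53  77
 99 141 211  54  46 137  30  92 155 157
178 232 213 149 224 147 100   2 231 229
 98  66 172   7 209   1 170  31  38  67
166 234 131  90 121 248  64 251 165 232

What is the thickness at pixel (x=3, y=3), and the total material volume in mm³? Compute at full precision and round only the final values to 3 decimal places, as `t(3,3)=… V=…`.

t(3,3)=1.938 V=42.287

span = t_max - t_min = 3.29 - 0.44 = 2.850
L(3,3) = 134, L_eff = 1 - 134/255 = 0.474510 (inverted)
t(3,3) = 3.29 - 2.850·0.474510 = 1.938
Σt over all 8·10 pixels = 12796/85 ≈ 150.5411765
V = pitch²·Σt = 0.53²·12796/85 = 42.287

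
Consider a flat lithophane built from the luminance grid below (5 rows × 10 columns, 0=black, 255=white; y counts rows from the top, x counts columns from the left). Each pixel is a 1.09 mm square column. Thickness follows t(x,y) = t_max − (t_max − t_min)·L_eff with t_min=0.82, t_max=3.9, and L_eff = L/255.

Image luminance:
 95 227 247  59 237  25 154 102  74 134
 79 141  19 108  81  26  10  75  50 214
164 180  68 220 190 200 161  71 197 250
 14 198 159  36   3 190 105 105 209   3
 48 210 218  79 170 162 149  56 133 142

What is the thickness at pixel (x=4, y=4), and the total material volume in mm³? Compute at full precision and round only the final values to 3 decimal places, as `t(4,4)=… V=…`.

span = t_max - t_min = 3.9 - 0.82 = 3.080
L(4,4) = 170, L_eff = 170/255 = 0.666667
t(4,4) = 3.9 - 3.080·0.666667 = 1.847
Σt over all 5·10 pixels = 762106/6375 ≈ 119.5460392
V = pitch²·Σt = 1.09²·762106/6375 = 142.033

t(4,4)=1.847 V=142.033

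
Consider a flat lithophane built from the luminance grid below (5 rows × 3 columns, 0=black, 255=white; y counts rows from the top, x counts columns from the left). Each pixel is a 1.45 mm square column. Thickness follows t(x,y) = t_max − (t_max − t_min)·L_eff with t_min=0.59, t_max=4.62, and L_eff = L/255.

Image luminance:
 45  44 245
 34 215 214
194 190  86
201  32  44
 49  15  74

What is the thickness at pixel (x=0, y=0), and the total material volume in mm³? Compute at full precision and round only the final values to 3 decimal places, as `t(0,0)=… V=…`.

span = t_max - t_min = 4.62 - 0.59 = 4.030
L(0,0) = 45, L_eff = 45/255 = 0.176471
t(0,0) = 4.62 - 4.030·0.176471 = 3.909
Σt over all 5·3 pixels = 272326/6375 ≈ 42.7178039
V = pitch²·Σt = 1.45²·272326/6375 = 89.814

t(0,0)=3.909 V=89.814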